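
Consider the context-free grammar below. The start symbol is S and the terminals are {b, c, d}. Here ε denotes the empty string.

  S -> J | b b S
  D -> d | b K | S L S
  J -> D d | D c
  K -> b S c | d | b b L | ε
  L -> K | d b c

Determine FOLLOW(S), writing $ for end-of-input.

FIRST(K): from K->b S c we get {b}; from K->d we get {d}; from K->b b L we get {b}; from K->ε we get {ε}. So FIRST(K) = {ε, b, d}.
FIRST(L): from L->K we get {ε, b, d}; from L->d b c we get {d}. So FIRST(L) = {ε, b, d}.
FIRST(S): from S->J we get {b, d}; from S->b b S we get {b}. So FIRST(S) = {b, d}.
FIRST(D): from D->d we get {d}; from D->b K we get {b}; from D->S L S we get {b, d}. So FIRST(D) = {b, d}.
FIRST(J): from J->D d we get {b, d}; from J->D c we get {b, d}. So FIRST(J) = {b, d}.
FOLLOW(S) includes $ since S is the start symbol.
FOLLOW(D): in J->D d, D is followed by d with FIRST {d}; in J->D c, D is followed by c with FIRST {c}. Thus FOLLOW(D) = {c, d}.
FOLLOW(S): in S->b b S, the suffix after S is empty (adds nothing new); in D->S L S (occurrence 1), S is followed by L S with FIRST {b, d}; in D->S L S (occurrence 2), the suffix after S is empty, so FOLLOW(S) ⊇ FOLLOW(D) = {c, d}; in K->b S c, S is followed by c with FIRST {c}. Thus FOLLOW(S) = {$, b, c, d}.
FOLLOW(J): in S->J, the suffix after J is empty, so FOLLOW(J) ⊇ FOLLOW(S) = {$, b, c, d}. Thus FOLLOW(J) = {$, b, c, d}.
FOLLOW(K): in D->b K, the suffix after K is empty, so FOLLOW(K) ⊇ FOLLOW(D) = {c, d}; in L->K, the suffix after K is empty, so FOLLOW(K) ⊇ FOLLOW(L) = {b, c, d}. Thus FOLLOW(K) = {b, c, d}.
FOLLOW(L): in D->S L S, L is followed by S with FIRST {b, d}; in K->b b L, the suffix after L is empty, so FOLLOW(L) ⊇ FOLLOW(K) = {b, c, d}. Thus FOLLOW(L) = {b, c, d}.

{$, b, c, d}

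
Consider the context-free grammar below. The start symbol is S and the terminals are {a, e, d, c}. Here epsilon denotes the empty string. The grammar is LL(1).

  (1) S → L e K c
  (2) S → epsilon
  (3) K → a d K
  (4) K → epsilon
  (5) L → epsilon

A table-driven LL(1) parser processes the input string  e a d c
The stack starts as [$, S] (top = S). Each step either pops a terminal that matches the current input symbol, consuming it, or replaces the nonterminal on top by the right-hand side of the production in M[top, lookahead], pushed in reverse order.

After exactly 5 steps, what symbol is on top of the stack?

d

step 1: stack=$ S  input=e a d c $  — expand S → L e K c
step 2: stack=$ c K e L  input=e a d c $  — expand L → epsilon
step 3: stack=$ c K e  input=e a d c $  — match e
step 4: stack=$ c K  input=a d c $  — expand K → a d K
step 5: stack=$ c K d a  input=a d c $  — match a
Stack after step 5: $ c K d (top = d).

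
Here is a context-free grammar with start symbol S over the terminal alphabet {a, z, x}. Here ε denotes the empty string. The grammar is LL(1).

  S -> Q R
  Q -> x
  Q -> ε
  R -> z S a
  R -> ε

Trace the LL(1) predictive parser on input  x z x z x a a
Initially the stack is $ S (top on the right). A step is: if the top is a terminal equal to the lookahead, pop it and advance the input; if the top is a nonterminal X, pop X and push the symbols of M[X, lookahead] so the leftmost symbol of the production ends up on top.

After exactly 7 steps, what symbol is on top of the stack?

     Stack    Input            Action
  1  $ S      x z x z x a a $  expand S -> Q R
  2  $ R Q    x z x z x a a $  expand Q -> x
  3  $ R x    x z x z x a a $  match x
  4  $ R      z x z x a a $    expand R -> z S a
  5  $ a S z  z x z x a a $    match z
  6  $ a S    x z x a a $      expand S -> Q R
  7  $ a R Q  x z x a a $      expand Q -> x
Stack after step 7: $ a R x (top = x).

x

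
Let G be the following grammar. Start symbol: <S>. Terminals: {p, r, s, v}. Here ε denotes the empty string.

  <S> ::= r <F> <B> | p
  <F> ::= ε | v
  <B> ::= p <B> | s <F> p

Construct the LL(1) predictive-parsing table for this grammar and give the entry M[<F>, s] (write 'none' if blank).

<F> ::= ε

FIRST(<S>): from <S>::=r <F> <B> we get {r}; from <S>::=p we get {p}. So FIRST(<S>) = {p, r}.
FIRST(<F>): from <F>::=ε we get {ε}; from <F>::=v we get {v}. So FIRST(<F>) = {ε, v}.
FIRST(<B>): from <B>::=p <B> we get {p}; from <B>::=s <F> p we get {s}. So FIRST(<B>) = {p, s}.
FOLLOW(<S>) includes $ since <S> is the start symbol.
FOLLOW(<F>): in <S>::=r <F> <B>, <F> is followed by <B> with FIRST {p, s}; in <B>::=s <F> p, <F> is followed by p with FIRST {p}. Thus FOLLOW(<F>) = {p, s}.
For <F> ::= ε: FIRST(ε) = {ε}, so it goes in M[<F>, t] for t ∈ {}; since ε ∈ FIRST, also for every t ∈ FOLLOW(<F>) = {p, s}.
For <F> ::= v: FIRST(v) = {v}, so it goes in M[<F>, t] for t ∈ {v}.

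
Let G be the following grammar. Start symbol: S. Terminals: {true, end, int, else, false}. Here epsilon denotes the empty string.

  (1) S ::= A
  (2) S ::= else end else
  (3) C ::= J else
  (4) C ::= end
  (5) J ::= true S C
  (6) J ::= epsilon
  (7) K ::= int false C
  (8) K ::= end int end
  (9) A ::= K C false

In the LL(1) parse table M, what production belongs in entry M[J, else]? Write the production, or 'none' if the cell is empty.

J ::= epsilon

FIRST(J): from J::=true S C we get {true}; from J::=epsilon we get {epsilon}. So FIRST(J) = {epsilon, true}.
FIRST(K): from K::=int false C we get {int}; from K::=end int end we get {end}. So FIRST(K) = {end, int}.
FIRST(C): from C::=J else we get {else, true}; from C::=end we get {end}. So FIRST(C) = {else, end, true}.
FIRST(A): from A::=K C false we get {end, int}. So FIRST(A) = {end, int}.
FIRST(S): from S::=A we get {end, int}; from S::=else end else we get {else}. So FIRST(S) = {else, end, int}.
FOLLOW(S) includes $ since S is the start symbol.
FOLLOW(J): in C::=J else, J is followed by else with FIRST {else}. Thus FOLLOW(J) = {else}.
For J ::= true S C: FIRST(true S C) = {true}, so it goes in M[J, t] for t ∈ {true}.
For J ::= epsilon: FIRST(epsilon) = {epsilon}, so it goes in M[J, t] for t ∈ {}; since epsilon ∈ FIRST, also for every t ∈ FOLLOW(J) = {else}.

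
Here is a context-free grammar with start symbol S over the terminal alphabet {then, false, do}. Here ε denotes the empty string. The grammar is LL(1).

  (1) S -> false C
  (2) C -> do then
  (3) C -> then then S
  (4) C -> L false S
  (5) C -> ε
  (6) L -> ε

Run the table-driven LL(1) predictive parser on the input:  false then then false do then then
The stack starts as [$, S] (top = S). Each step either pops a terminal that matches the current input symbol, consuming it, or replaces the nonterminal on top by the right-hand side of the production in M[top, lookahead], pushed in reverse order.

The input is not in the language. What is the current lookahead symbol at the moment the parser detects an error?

      Stack          Input                                 Action
   1  $ S            false then then false do then then $  expand S -> false C
   2  $ C false      false then then false do then then $  match false
   3  $ C            then then false do then then $        expand C -> then then S
   4  $ S then then  then then false do then then $        match then
   5  $ S then       then false do then then $             match then
   6  $ S            false do then then $                  expand S -> false C
   7  $ C false      false do then then $                  match false
   8  $ C            do then then $                        expand C -> do then
   9  $ then do      do then then $                        match do
  10  $ then         then then $                           match then
  11  $              then $                                error: stack empty but input remains

then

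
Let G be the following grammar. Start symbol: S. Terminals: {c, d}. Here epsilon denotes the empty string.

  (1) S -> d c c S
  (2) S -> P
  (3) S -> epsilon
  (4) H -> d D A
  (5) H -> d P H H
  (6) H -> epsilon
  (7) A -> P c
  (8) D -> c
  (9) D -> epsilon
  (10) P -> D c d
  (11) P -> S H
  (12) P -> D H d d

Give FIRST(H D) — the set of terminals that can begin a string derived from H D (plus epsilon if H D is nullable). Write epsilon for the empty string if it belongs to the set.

{epsilon, c, d}

FIRST(H) = {epsilon, d}
FIRST(D) = {epsilon, c}
FIRST(S) = {epsilon, c, d}  (via P)
FIRST(P) = {epsilon, c, d}  (via D c d, S H, D H d d)
FIRST(A) = {c, d}  (via P c)
FIRST(H D): take FIRST of each symbol in turn, carrying on past any symbol whose FIRST contains epsilon; result {epsilon, c, d}.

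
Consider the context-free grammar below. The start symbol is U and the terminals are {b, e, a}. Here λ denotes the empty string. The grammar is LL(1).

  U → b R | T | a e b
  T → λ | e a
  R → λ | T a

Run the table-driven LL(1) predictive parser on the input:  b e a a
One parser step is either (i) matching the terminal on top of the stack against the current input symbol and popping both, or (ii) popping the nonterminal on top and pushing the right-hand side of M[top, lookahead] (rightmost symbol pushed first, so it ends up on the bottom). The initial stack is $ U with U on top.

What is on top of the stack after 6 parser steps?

     Stack    Input      Action
  1  $ U      b e a a $  expand U → b R
  2  $ R b    b e a a $  match b
  3  $ R      e a a $    expand R → T a
  4  $ a T    e a a $    expand T → e a
  5  $ a a e  e a a $    match e
  6  $ a a    a a $      match a
Stack after step 6: $ a (top = a).

a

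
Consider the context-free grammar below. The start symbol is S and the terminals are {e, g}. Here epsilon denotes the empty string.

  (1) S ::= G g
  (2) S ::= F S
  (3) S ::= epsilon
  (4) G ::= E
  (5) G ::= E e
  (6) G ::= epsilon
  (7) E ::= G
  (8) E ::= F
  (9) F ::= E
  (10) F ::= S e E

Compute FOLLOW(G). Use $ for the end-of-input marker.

FIRST(S): from S::=G g we get {e, g}; from S::=F S we get {epsilon, e, g}; from S::=epsilon we get {epsilon}. So FIRST(S) = {epsilon, e, g}.
FIRST(G): from G::=E we get {epsilon, e, g}; from G::=E e we get {e, g}; from G::=epsilon we get {epsilon}. So FIRST(G) = {epsilon, e, g}.
FIRST(E): from E::=G we get {epsilon, e, g}; from E::=F we get {epsilon, e, g}. So FIRST(E) = {epsilon, e, g}.
FIRST(F): from F::=E we get {epsilon, e, g}; from F::=S e E we get {e, g}. So FIRST(F) = {epsilon, e, g}.
FOLLOW(S) includes $ since S is the start symbol.
FOLLOW(S): in S::=F S, the suffix after S is empty (adds nothing new); in F::=S e E, S is followed by e E with FIRST {e}. Thus FOLLOW(S) = {$, e}.
FOLLOW(G): in S::=G g, G is followed by g with FIRST {g}; in E::=G, the suffix after G is empty, so FOLLOW(G) ⊇ FOLLOW(E) = {$, e, g}. Thus FOLLOW(G) = {$, e, g}.
FOLLOW(E): in G::=E, the suffix after E is empty, so FOLLOW(E) ⊇ FOLLOW(G) = {$, e, g}; in G::=E e, E is followed by e with FIRST {e}; in F::=E, the suffix after E is empty, so FOLLOW(E) ⊇ FOLLOW(F) = {$, e, g}; in F::=S e E, the suffix after E is empty, so FOLLOW(E) ⊇ FOLLOW(F) = {$, e, g}. Thus FOLLOW(E) = {$, e, g}.
FOLLOW(F): in S::=F S, F is followed by S with FIRST {epsilon, e, g}; in S::=F S, the suffix after F is nullable, so FOLLOW(F) ⊇ FOLLOW(S) = {$, e}; in E::=F, the suffix after F is empty, so FOLLOW(F) ⊇ FOLLOW(E) = {$, e, g}. Thus FOLLOW(F) = {$, e, g}.

{$, e, g}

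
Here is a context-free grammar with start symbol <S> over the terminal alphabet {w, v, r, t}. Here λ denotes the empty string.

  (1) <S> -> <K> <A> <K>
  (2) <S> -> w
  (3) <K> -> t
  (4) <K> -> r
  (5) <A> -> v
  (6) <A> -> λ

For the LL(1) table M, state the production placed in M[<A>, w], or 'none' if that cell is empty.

none

FIRST(<K>) = {r, t}
FIRST(<A>) = {λ, v}
FIRST(<S>) = {r, t, w}  (via <K> <A> <K>)
FOLLOW(<S>) includes $ since <S> is the start symbol.
FOLLOW(<A>): in <S>-><K> <A> <K>, <A> is followed by <K> with FIRST {r, t}. Thus FOLLOW(<A>) = {r, t}.
For <A> -> v: FIRST(v) = {v}, so it goes in M[<A>, t] for t ∈ {v}.
For <A> -> λ: FIRST(λ) = {λ}, so it goes in M[<A>, t] for t ∈ {}; since λ ∈ FIRST, also for every t ∈ FOLLOW(<A>) = {r, t}.
None of these place a production in M[<A>, w].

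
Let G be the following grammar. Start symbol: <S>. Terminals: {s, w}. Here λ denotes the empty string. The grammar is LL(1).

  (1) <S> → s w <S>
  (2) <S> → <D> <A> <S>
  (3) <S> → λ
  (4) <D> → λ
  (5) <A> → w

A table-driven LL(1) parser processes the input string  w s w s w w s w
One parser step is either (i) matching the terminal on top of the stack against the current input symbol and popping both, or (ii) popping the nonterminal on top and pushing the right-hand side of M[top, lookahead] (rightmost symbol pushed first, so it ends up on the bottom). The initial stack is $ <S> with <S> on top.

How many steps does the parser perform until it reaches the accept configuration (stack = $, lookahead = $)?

step 1: stack=$ <S>  input=w s w s w w s w $  — expand <S> → <D> <A> <S>
step 2: stack=$ <S> <A> <D>  input=w s w s w w s w $  — expand <D> → λ
step 3: stack=$ <S> <A>  input=w s w s w w s w $  — expand <A> → w
step 4: stack=$ <S> w  input=w s w s w w s w $  — match w
step 5: stack=$ <S>  input=s w s w w s w $  — expand <S> → s w <S>
step 6: stack=$ <S> w s  input=s w s w w s w $  — match s
step 7: stack=$ <S> w  input=w s w w s w $  — match w
step 8: stack=$ <S>  input=s w w s w $  — expand <S> → s w <S>
step 9: stack=$ <S> w s  input=s w w s w $  — match s
step 10: stack=$ <S> w  input=w w s w $  — match w
step 11: stack=$ <S>  input=w s w $  — expand <S> → <D> <A> <S>
step 12: stack=$ <S> <A> <D>  input=w s w $  — expand <D> → λ
step 13: stack=$ <S> <A>  input=w s w $  — expand <A> → w
step 14: stack=$ <S> w  input=w s w $  — match w
step 15: stack=$ <S>  input=s w $  — expand <S> → s w <S>
step 16: stack=$ <S> w s  input=s w $  — match s
step 17: stack=$ <S> w  input=w $  — match w
step 18: stack=$ <S>  input=$  — expand <S> → λ
Accept reached after 18 steps.

18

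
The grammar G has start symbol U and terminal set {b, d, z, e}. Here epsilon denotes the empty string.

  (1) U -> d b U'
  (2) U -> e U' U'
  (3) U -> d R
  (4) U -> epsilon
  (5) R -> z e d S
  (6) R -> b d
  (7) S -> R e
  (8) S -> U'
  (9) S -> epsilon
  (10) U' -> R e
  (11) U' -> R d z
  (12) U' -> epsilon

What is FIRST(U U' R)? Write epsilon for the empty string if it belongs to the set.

{b, d, e, z}

FIRST(U): from U->d b U' we get {d}; from U->e U' U' we get {e}; from U->d R we get {d}; from U->epsilon we get {epsilon}. So FIRST(U) = {epsilon, d, e}.
FIRST(R): from R->z e d S we get {z}; from R->b d we get {b}. So FIRST(R) = {b, z}.
FIRST(U'): from U'->R e we get {b, z}; from U'->R d z we get {b, z}; from U'->epsilon we get {epsilon}. So FIRST(U') = {epsilon, b, z}.
FIRST(S): from S->R e we get {b, z}; from S->U' we get {epsilon, b, z}; from S->epsilon we get {epsilon}. So FIRST(S) = {epsilon, b, z}.
FIRST(U U' R): take FIRST of each symbol in turn, carrying on past any symbol whose FIRST contains epsilon; result {b, d, e, z}.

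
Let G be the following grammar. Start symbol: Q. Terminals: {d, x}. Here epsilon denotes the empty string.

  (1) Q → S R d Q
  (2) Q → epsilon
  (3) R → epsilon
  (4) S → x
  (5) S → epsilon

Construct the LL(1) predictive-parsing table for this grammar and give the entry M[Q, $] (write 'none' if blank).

FIRST(R) = {epsilon}
FIRST(S) = {epsilon, x}
FIRST(Q) = {epsilon, d, x}  (via S R d Q)
FOLLOW(Q) includes $ since Q is the start symbol.
FOLLOW(Q): in Q→S R d Q, the suffix after Q is empty (adds nothing new). Thus FOLLOW(Q) = {$}.
For Q → S R d Q: FIRST(S R d Q) = {d, x}, so it goes in M[Q, t] for t ∈ {d, x}.
For Q → epsilon: FIRST(epsilon) = {epsilon}, so it goes in M[Q, t] for t ∈ {}; since epsilon ∈ FIRST, also for every t ∈ FOLLOW(Q) = {$}.

Q → epsilon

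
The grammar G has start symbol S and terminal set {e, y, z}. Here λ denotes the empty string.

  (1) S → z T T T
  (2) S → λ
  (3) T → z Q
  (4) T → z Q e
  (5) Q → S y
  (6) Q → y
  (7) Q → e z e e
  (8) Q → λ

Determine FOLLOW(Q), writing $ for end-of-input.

{$, e, y, z}

FIRST(S) = {λ, z}
FIRST(T) = {z}
FIRST(Q) = {λ, e, y, z}  (via S y)
FOLLOW(S) includes $ since S is the start symbol.
FOLLOW(S): in Q→S y, S is followed by y with FIRST {y}. Thus FOLLOW(S) = {$, y}.
FOLLOW(T): in S→z T T T (occurrence 1), T is followed by T T with FIRST {z}; in S→z T T T (occurrence 2), T is followed by T with FIRST {z}; in S→z T T T (occurrence 3), the suffix after T is empty, so FOLLOW(T) ⊇ FOLLOW(S) = {$, y}. Thus FOLLOW(T) = {$, y, z}.
FOLLOW(Q): in T→z Q, the suffix after Q is empty, so FOLLOW(Q) ⊇ FOLLOW(T) = {$, y, z}; in T→z Q e, Q is followed by e with FIRST {e}. Thus FOLLOW(Q) = {$, e, y, z}.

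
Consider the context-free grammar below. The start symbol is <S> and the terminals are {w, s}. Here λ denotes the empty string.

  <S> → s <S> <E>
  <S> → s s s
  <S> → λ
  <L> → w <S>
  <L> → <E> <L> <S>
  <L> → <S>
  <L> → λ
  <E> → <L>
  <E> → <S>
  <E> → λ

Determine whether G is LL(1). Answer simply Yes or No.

FIRST(<S>) = {λ, s}
FIRST(<L>) = {λ, s, w}
FIRST(<E>) = {λ, s, w}
FOLLOW(<S>) = {$, s, w}
FOLLOW(<L>) = {$, s, w}
FOLLOW(<E>) = {$, s, w}
Cell M[<E>, $] receives both <E> → <L> and <E> → <S> and <E> → λ — the grammar is not LL(1).

No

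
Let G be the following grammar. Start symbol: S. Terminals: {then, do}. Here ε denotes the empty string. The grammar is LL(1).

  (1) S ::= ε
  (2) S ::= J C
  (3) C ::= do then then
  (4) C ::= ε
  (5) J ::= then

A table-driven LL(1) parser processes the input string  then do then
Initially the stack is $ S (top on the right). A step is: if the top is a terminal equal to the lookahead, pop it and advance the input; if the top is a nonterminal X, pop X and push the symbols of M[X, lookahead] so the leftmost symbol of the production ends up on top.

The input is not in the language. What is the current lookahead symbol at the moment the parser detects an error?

step 1: stack=$ S  input=then do then $  — expand S ::= J C
step 2: stack=$ C J  input=then do then $  — expand J ::= then
step 3: stack=$ C then  input=then do then $  — match then
step 4: stack=$ C  input=do then $  — expand C ::= do then then
step 5: stack=$ then then do  input=do then $  — match do
step 6: stack=$ then then  input=then $  — match then
step 7: stack=$ then  input=$  — error: top is terminal then but lookahead is $

$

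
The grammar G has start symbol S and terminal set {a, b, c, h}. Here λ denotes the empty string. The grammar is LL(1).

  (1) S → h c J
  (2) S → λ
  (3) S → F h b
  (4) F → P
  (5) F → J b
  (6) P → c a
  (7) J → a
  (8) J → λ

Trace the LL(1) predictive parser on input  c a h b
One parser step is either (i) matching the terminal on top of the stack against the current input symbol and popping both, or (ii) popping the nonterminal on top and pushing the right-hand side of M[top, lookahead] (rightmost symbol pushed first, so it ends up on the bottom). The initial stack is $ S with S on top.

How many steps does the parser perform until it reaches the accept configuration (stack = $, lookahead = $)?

7

step 1: stack=$ S  input=c a h b $  — expand S → F h b
step 2: stack=$ b h F  input=c a h b $  — expand F → P
step 3: stack=$ b h P  input=c a h b $  — expand P → c a
step 4: stack=$ b h a c  input=c a h b $  — match c
step 5: stack=$ b h a  input=a h b $  — match a
step 6: stack=$ b h  input=h b $  — match h
step 7: stack=$ b  input=b $  — match b
Accept reached after 7 steps.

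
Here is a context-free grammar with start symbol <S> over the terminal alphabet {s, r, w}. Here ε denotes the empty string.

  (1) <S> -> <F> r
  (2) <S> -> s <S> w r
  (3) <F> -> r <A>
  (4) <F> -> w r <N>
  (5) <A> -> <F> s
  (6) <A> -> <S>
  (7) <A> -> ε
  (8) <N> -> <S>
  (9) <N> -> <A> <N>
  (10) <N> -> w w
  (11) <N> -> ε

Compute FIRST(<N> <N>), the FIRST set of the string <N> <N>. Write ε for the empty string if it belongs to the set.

FIRST(<F>) = {r, w}
FIRST(<S>) = {r, s, w}  (via <F> r)
FIRST(<A>) = {ε, r, s, w}  (via <F> s, <S>)
FIRST(<N>) = {ε, r, s, w}  (via <S>, <A> <N>)
FIRST(<N> <N>): take FIRST of each symbol in turn, carrying on past any symbol whose FIRST contains ε; result {ε, r, s, w}.

{ε, r, s, w}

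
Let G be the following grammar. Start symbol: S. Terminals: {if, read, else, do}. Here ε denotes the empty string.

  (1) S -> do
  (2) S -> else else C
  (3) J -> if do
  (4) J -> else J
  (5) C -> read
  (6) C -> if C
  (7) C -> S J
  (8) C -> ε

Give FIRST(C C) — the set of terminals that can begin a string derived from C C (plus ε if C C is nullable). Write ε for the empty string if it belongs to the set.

{ε, do, else, if, read}

FIRST(S): from S->do we get {do}; from S->else else C we get {else}. So FIRST(S) = {do, else}.
FIRST(J): from J->if do we get {if}; from J->else J we get {else}. So FIRST(J) = {else, if}.
FIRST(C): from C->read we get {read}; from C->if C we get {if}; from C->S J we get {do, else}; from C->ε we get {ε}. So FIRST(C) = {ε, do, else, if, read}.
FIRST(C C): take FIRST of each symbol in turn, carrying on past any symbol whose FIRST contains ε; result {ε, do, else, if, read}.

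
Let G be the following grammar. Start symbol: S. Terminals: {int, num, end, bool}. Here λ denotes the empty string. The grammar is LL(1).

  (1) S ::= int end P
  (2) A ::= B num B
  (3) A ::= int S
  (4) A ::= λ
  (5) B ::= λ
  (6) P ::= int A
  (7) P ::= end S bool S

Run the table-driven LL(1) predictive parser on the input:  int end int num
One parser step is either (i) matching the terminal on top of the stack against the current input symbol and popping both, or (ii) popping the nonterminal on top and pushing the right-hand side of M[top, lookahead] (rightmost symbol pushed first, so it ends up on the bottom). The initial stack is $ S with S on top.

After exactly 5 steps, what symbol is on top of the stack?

A

step 1: stack=$ S  input=int end int num $  — expand S ::= int end P
step 2: stack=$ P end int  input=int end int num $  — match int
step 3: stack=$ P end  input=end int num $  — match end
step 4: stack=$ P  input=int num $  — expand P ::= int A
step 5: stack=$ A int  input=int num $  — match int
Stack after step 5: $ A (top = A).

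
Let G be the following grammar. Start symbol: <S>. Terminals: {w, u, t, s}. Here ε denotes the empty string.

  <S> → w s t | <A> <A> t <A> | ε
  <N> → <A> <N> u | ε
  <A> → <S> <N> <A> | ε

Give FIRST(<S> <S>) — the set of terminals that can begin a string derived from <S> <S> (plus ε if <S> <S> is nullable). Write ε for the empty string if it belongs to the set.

{ε, t, u, w}

FIRST(<S>) = {ε, t, u, w}  (via <A> <A> t <A>)
FIRST(<N>) = {ε, t, u, w}  (via <A> <N> u)
FIRST(<A>) = {ε, t, u, w}  (via <S> <N> <A>)
FIRST(<S> <S>): take FIRST of each symbol in turn, carrying on past any symbol whose FIRST contains ε; result {ε, t, u, w}.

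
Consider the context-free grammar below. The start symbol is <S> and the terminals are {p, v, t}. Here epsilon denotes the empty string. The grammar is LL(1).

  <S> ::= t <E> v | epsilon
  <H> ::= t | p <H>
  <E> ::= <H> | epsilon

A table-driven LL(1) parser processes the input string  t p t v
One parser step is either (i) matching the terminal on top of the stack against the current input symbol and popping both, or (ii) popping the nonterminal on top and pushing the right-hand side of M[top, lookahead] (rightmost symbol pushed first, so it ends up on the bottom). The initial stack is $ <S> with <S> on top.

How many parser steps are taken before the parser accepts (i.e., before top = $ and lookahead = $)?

     Stack      Input      Action
  1  $ <S>      t p t v $  expand <S> ::= t <E> v
  2  $ v <E> t  t p t v $  match t
  3  $ v <E>    p t v $    expand <E> ::= <H>
  4  $ v <H>    p t v $    expand <H> ::= p <H>
  5  $ v <H> p  p t v $    match p
  6  $ v <H>    t v $      expand <H> ::= t
  7  $ v t      t v $      match t
  8  $ v        v $        match v
Accept reached after 8 steps.

8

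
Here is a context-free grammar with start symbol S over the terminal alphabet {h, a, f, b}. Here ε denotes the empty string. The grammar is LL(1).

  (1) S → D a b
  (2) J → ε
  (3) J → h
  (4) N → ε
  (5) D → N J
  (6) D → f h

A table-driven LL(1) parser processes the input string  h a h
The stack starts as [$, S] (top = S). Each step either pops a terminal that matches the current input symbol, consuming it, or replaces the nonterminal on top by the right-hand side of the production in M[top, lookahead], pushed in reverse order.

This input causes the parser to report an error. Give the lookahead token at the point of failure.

step 1: stack=$ S  input=h a h $  — expand S → D a b
step 2: stack=$ b a D  input=h a h $  — expand D → N J
step 3: stack=$ b a J N  input=h a h $  — expand N → ε
step 4: stack=$ b a J  input=h a h $  — expand J → h
step 5: stack=$ b a h  input=h a h $  — match h
step 6: stack=$ b a  input=a h $  — match a
step 7: stack=$ b  input=h $  — error: top is terminal b but lookahead is h

h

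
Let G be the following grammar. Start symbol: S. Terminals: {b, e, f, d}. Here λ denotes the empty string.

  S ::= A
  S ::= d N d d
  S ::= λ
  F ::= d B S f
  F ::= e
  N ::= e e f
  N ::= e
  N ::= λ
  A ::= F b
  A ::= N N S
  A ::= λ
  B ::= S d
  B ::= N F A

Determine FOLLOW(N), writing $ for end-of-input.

{$, d, e, f}

FIRST(F): from F::=d B S f we get {d}; from F::=e we get {e}. So FIRST(F) = {d, e}.
FIRST(N): from N::=e e f we get {e}; from N::=e we get {e}; from N::=λ we get {λ}. So FIRST(N) = {λ, e}.
FIRST(S): from S::=A we get {λ, d, e}; from S::=d N d d we get {d}; from S::=λ we get {λ}. So FIRST(S) = {λ, d, e}.
FIRST(A): from A::=F b we get {d, e}; from A::=N N S we get {λ, d, e}; from A::=λ we get {λ}. So FIRST(A) = {λ, d, e}.
FIRST(B): from B::=S d we get {d, e}; from B::=N F A we get {d, e}. So FIRST(B) = {d, e}.
FOLLOW(S) includes $ since S is the start symbol.
FOLLOW(B): in F::=d B S f, B is followed by S f with FIRST {d, e, f}. Thus FOLLOW(B) = {d, e, f}.
FOLLOW(F): in A::=F b, F is followed by b with FIRST {b}; in B::=N F A, F is followed by A with FIRST {λ, d, e}; in B::=N F A, the suffix after F is nullable, so FOLLOW(F) ⊇ FOLLOW(B) = {d, e, f}. Thus FOLLOW(F) = {b, d, e, f}.
FOLLOW(S): in F::=d B S f, S is followed by f with FIRST {f}; in A::=N N S, the suffix after S is empty, so FOLLOW(S) ⊇ FOLLOW(A) = {$, d, e, f}; in B::=S d, S is followed by d with FIRST {d}. Thus FOLLOW(S) = {$, d, e, f}.
FOLLOW(A): in S::=A, the suffix after A is empty, so FOLLOW(A) ⊇ FOLLOW(S) = {$, d, e, f}; in B::=N F A, the suffix after A is empty, so FOLLOW(A) ⊇ FOLLOW(B) = {d, e, f}. Thus FOLLOW(A) = {$, d, e, f}.
FOLLOW(N): in S::=d N d d, N is followed by d d with FIRST {d}; in A::=N N S (occurrence 1), N is followed by N S with FIRST {λ, d, e}; in A::=N N S (occurrence 1), the suffix after N is nullable, so FOLLOW(N) ⊇ FOLLOW(A) = {$, d, e, f}; in A::=N N S (occurrence 2), N is followed by S with FIRST {λ, d, e}; in A::=N N S (occurrence 2), the suffix after N is nullable, so FOLLOW(N) ⊇ FOLLOW(A) = {$, d, e, f}; in B::=N F A, N is followed by F A with FIRST {d, e}. Thus FOLLOW(N) = {$, d, e, f}.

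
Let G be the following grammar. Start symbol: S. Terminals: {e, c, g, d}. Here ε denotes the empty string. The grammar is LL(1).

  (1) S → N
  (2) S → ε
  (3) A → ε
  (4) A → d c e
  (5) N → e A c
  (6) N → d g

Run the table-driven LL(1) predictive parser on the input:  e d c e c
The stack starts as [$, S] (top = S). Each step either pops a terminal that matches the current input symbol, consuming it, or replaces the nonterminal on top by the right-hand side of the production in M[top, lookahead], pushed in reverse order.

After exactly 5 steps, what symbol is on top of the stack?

     Stack      Input        Action
  1  $ S        e d c e c $  expand S → N
  2  $ N        e d c e c $  expand N → e A c
  3  $ c A e    e d c e c $  match e
  4  $ c A      d c e c $    expand A → d c e
  5  $ c e c d  d c e c $    match d
Stack after step 5: $ c e c (top = c).

c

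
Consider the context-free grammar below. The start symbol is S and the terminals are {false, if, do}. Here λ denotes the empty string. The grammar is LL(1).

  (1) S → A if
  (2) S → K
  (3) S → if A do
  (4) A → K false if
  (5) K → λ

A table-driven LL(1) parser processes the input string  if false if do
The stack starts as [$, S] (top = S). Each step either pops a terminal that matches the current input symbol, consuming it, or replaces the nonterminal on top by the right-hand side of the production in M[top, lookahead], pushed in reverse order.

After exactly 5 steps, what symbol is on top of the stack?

if

     Stack            Input             Action
  1  $ S              if false if do $  expand S → if A do
  2  $ do A if        if false if do $  match if
  3  $ do A           false if do $     expand A → K false if
  4  $ do if false K  false if do $     expand K → λ
  5  $ do if false    false if do $     match false
Stack after step 5: $ do if (top = if).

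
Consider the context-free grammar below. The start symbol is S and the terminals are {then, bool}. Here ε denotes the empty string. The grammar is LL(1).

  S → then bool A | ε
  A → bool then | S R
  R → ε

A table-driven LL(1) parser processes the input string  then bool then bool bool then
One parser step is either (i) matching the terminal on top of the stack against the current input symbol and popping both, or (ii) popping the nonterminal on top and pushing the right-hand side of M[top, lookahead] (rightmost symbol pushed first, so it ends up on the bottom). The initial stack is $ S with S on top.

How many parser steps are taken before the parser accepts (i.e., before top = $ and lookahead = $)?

11

step 1: stack=$ S  input=then bool then bool bool then $  — expand S → then bool A
step 2: stack=$ A bool then  input=then bool then bool bool then $  — match then
step 3: stack=$ A bool  input=bool then bool bool then $  — match bool
step 4: stack=$ A  input=then bool bool then $  — expand A → S R
step 5: stack=$ R S  input=then bool bool then $  — expand S → then bool A
step 6: stack=$ R A bool then  input=then bool bool then $  — match then
step 7: stack=$ R A bool  input=bool bool then $  — match bool
step 8: stack=$ R A  input=bool then $  — expand A → bool then
step 9: stack=$ R then bool  input=bool then $  — match bool
step 10: stack=$ R then  input=then $  — match then
step 11: stack=$ R  input=$  — expand R → ε
Accept reached after 11 steps.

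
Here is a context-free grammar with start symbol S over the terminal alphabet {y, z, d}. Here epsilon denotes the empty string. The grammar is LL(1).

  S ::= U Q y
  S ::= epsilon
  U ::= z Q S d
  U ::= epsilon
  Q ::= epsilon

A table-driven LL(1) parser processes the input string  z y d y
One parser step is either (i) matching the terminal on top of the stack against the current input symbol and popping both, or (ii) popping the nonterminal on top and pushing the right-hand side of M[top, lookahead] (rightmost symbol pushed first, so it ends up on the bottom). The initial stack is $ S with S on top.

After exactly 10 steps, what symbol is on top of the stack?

y

      Stack          Input      Action
   1  $ S            z y d y $  expand S ::= U Q y
   2  $ y Q U        z y d y $  expand U ::= z Q S d
   3  $ y Q d S Q z  z y d y $  match z
   4  $ y Q d S Q    y d y $    expand Q ::= epsilon
   5  $ y Q d S      y d y $    expand S ::= U Q y
   6  $ y Q d y Q U  y d y $    expand U ::= epsilon
   7  $ y Q d y Q    y d y $    expand Q ::= epsilon
   8  $ y Q d y      y d y $    match y
   9  $ y Q d        d y $      match d
  10  $ y Q          y $        expand Q ::= epsilon
Stack after step 10: $ y (top = y).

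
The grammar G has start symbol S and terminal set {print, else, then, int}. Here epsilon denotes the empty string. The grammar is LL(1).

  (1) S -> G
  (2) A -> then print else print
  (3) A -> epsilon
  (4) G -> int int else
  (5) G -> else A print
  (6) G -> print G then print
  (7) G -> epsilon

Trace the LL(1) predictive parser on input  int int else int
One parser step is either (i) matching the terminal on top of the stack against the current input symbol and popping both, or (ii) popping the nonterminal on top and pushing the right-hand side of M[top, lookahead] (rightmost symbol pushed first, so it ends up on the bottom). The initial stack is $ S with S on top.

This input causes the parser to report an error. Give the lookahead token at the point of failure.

step 1: stack=$ S  input=int int else int $  — expand S -> G
step 2: stack=$ G  input=int int else int $  — expand G -> int int else
step 3: stack=$ else int int  input=int int else int $  — match int
step 4: stack=$ else int  input=int else int $  — match int
step 5: stack=$ else  input=else int $  — match else
step 6: stack=$  input=int $  — error: stack empty but input remains

int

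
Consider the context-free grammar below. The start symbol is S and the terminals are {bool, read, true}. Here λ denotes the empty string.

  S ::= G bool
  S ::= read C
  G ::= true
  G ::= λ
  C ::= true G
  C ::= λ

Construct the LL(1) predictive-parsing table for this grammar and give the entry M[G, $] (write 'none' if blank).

FIRST(G) = {λ, true}
FIRST(C) = {λ, true}
FIRST(S) = {bool, read, true}  (via G bool)
FOLLOW(S) includes $ since S is the start symbol.
FOLLOW(C): in S::=read C, the suffix after C is empty, so FOLLOW(C) ⊇ FOLLOW(S) = {$}. Thus FOLLOW(C) = {$}.
FOLLOW(G): in S::=G bool, G is followed by bool with FIRST {bool}; in C::=true G, the suffix after G is empty, so FOLLOW(G) ⊇ FOLLOW(C) = {$}. Thus FOLLOW(G) = {$, bool}.
For G ::= true: FIRST(true) = {true}, so it goes in M[G, t] for t ∈ {true}.
For G ::= λ: FIRST(λ) = {λ}, so it goes in M[G, t] for t ∈ {}; since λ ∈ FIRST, also for every t ∈ FOLLOW(G) = {$, bool}.

G ::= λ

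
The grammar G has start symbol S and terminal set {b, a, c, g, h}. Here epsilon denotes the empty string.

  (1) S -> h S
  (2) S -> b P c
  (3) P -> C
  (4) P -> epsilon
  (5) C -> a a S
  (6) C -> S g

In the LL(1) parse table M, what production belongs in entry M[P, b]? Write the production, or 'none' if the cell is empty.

FIRST(S) = {b, h}
FIRST(C) = {a, b, h}  (via S g)
FIRST(P) = {epsilon, a, b, h}  (via C)
FOLLOW(S) includes $ since S is the start symbol.
FOLLOW(P): in S->b P c, P is followed by c with FIRST {c}. Thus FOLLOW(P) = {c}.
For P -> C: FIRST(C) = {a, b, h}, so it goes in M[P, t] for t ∈ {a, b, h}.
For P -> epsilon: FIRST(epsilon) = {epsilon}, so it goes in M[P, t] for t ∈ {}; since epsilon ∈ FIRST, also for every t ∈ FOLLOW(P) = {c}.

P -> C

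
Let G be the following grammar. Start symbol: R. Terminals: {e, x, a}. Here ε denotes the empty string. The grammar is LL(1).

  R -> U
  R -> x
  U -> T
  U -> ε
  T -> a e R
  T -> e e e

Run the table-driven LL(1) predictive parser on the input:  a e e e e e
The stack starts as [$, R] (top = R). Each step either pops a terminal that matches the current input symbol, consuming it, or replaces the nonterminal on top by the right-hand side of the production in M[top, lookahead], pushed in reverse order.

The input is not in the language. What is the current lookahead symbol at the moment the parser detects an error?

e

      Stack    Input          Action
   1  $ R      a e e e e e $  expand R -> U
   2  $ U      a e e e e e $  expand U -> T
   3  $ T      a e e e e e $  expand T -> a e R
   4  $ R e a  a e e e e e $  match a
   5  $ R e    e e e e e $    match e
   6  $ R      e e e e $      expand R -> U
   7  $ U      e e e e $      expand U -> T
   8  $ T      e e e e $      expand T -> e e e
   9  $ e e e  e e e e $      match e
  10  $ e e    e e e $        match e
  11  $ e      e e $          match e
  12  $        e $            error: stack empty but input remains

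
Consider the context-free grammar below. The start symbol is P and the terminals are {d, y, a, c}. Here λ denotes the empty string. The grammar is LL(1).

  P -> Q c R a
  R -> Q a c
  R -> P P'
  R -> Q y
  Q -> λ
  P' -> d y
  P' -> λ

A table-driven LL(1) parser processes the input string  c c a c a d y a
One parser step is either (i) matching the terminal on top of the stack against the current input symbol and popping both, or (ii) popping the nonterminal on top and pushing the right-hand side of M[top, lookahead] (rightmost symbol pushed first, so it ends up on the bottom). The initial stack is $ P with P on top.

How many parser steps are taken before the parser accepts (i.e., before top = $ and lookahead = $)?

16

      Stack           Input              Action
   1  $ P             c c a c a d y a $  expand P -> Q c R a
   2  $ a R c Q       c c a c a d y a $  expand Q -> λ
   3  $ a R c         c c a c a d y a $  match c
   4  $ a R           c a c a d y a $    expand R -> P P'
   5  $ a P' P        c a c a d y a $    expand P -> Q c R a
   6  $ a P' a R c Q  c a c a d y a $    expand Q -> λ
   7  $ a P' a R c    c a c a d y a $    match c
   8  $ a P' a R      a c a d y a $      expand R -> Q a c
   9  $ a P' a c a Q  a c a d y a $      expand Q -> λ
  10  $ a P' a c a    a c a d y a $      match a
  11  $ a P' a c      c a d y a $        match c
  12  $ a P' a        a d y a $          match a
  13  $ a P'          d y a $            expand P' -> d y
  14  $ a y d         d y a $            match d
  15  $ a y           y a $              match y
  16  $ a             a $                match a
Accept reached after 16 steps.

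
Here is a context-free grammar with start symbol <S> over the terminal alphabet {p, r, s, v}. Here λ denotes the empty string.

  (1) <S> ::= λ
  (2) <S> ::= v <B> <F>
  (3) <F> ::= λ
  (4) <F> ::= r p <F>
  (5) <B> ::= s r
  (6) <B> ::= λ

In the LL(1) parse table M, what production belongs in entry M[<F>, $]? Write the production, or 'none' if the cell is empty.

FIRST(<S>): from <S>::=λ we get {λ}; from <S>::=v <B> <F> we get {v}. So FIRST(<S>) = {λ, v}.
FIRST(<F>): from <F>::=λ we get {λ}; from <F>::=r p <F> we get {r}. So FIRST(<F>) = {λ, r}.
FIRST(<B>): from <B>::=s r we get {s}; from <B>::=λ we get {λ}. So FIRST(<B>) = {λ, s}.
FOLLOW(<S>) includes $ since <S> is the start symbol.
FOLLOW(<S>): <S> appears on no right-hand side. Thus FOLLOW(<S>) = {$}.
FOLLOW(<F>): in <S>::=v <B> <F>, the suffix after <F> is empty, so FOLLOW(<F>) ⊇ FOLLOW(<S>) = {$}; in <F>::=r p <F>, the suffix after <F> is empty (adds nothing new). Thus FOLLOW(<F>) = {$}.
For <F> ::= λ: FIRST(λ) = {λ}, so it goes in M[<F>, t] for t ∈ {}; since λ ∈ FIRST, also for every t ∈ FOLLOW(<F>) = {$}.
For <F> ::= r p <F>: FIRST(r p <F>) = {r}, so it goes in M[<F>, t] for t ∈ {r}.

<F> ::= λ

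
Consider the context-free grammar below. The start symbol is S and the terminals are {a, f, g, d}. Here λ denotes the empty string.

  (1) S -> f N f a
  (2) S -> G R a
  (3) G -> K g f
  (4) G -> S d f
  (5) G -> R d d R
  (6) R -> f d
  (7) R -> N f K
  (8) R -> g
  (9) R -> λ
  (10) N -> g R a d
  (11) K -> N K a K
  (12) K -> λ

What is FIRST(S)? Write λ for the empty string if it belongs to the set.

FIRST(N): from N->g R a d we get {g}. So FIRST(N) = {g}.
FIRST(R): from R->f d we get {f}; from R->N f K we get {g}; from R->g we get {g}; from R->λ we get {λ}. So FIRST(R) = {λ, f, g}.
FIRST(K): from K->N K a K we get {g}; from K->λ we get {λ}. So FIRST(K) = {λ, g}.
FIRST(S): from S->f N f a we get {f}; from S->G R a we get {d, f, g}. So FIRST(S) = {d, f, g}.
FIRST(G): from G->K g f we get {g}; from G->S d f we get {d, f, g}; from G->R d d R we get {d, f, g}. So FIRST(G) = {d, f, g}.

{d, f, g}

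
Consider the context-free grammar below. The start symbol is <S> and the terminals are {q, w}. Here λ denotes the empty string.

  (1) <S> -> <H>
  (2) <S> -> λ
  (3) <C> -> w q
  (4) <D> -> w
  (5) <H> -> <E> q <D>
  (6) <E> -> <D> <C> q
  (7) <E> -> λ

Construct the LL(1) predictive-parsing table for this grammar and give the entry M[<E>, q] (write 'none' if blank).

FIRST(<C>) = {w}
FIRST(<D>) = {w}
FIRST(<E>) = {λ, w}  (via <D> <C> q)
FIRST(<H>) = {q, w}  (via <E> q <D>)
FIRST(<S>) = {λ, q, w}  (via <H>)
FOLLOW(<S>) includes $ since <S> is the start symbol.
FOLLOW(<E>): in <H>-><E> q <D>, <E> is followed by q <D> with FIRST {q}. Thus FOLLOW(<E>) = {q}.
For <E> -> <D> <C> q: FIRST(<D> <C> q) = {w}, so it goes in M[<E>, t] for t ∈ {w}.
For <E> -> λ: FIRST(λ) = {λ}, so it goes in M[<E>, t] for t ∈ {}; since λ ∈ FIRST, also for every t ∈ FOLLOW(<E>) = {q}.

<E> -> λ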